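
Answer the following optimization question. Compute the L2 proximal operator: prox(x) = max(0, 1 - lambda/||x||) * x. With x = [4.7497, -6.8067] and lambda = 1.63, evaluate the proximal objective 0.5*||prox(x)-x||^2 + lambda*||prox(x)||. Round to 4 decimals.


Step 1: Compute ||x||.
||x|| = 8.3
Step 2: Compute scaling factor.
scale = max(0, 1 - 1.63/8.3) = 0.8036
Step 3: prox(x) = [3.8169, -5.47]
||prox(x)|| = 6.67
Step 4: Proximal objective.
0.5*||prox-x||^2 = 1.3285
lambda*||prox|| = 10.8721
Total = 12.2006


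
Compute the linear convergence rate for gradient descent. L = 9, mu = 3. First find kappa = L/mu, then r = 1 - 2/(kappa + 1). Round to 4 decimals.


Step 1: Compute the condition number.
kappa = L/mu = 9/3 = 3.0
Step 2: Compute the convergence rate.
r = 1 - 2/(kappa + 1) = 1 - 2*mu/(L + mu) = (L - mu)/(L + mu) = 6/12 = 0.5


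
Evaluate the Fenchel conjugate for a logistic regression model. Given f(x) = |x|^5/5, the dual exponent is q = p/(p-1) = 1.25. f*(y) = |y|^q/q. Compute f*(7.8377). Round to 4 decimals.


The conjugate exponent q satisfies 1/p + 1/q = 1.
p = 5, so q = 5/(5 - 1) = 1.25
|y|^q = 7.8377^1.25 = 13.114
f*(7.8377) = 13.114 / 1.25 = 10.4912


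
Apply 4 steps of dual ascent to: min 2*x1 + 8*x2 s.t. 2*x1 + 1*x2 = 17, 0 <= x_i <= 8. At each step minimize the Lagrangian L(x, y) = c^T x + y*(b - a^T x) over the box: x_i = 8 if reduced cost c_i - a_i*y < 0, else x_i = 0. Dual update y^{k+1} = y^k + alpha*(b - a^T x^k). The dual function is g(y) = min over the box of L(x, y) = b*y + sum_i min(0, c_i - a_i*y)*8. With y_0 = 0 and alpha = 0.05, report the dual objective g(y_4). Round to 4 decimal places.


Dual ascent for LP: min 2*x1 + 8*x2, 2*x1 + 1*x2 = 17, 0 <= x_i <= 8
Step 1: y^k = 0.0, reduced costs: (2.0, 8.0)
  x^k = (0.0, 0.0), subgradient = b - a^T x = 17.0
  y^{k+1} = 0.0 + 0.05*17.0 = 0.85
Step 2: y^k = 0.85, reduced costs: (0.3, 7.15)
  x^k = (0.0, 0.0), subgradient = b - a^T x = 17.0
  y^{k+1} = 0.85 + 0.05*17.0 = 1.7
Step 3: y^k = 1.7, reduced costs: (-1.4, 6.3)
  x^k = (8.0, 0.0), subgradient = b - a^T x = 1.0
  y^{k+1} = 1.7 + 0.05*1.0 = 1.75
Step 4: y^k = 1.75, reduced costs: (-1.5, 6.25)
  x^k = (8.0, 0.0), subgradient = b - a^T x = 1.0
  y^{k+1} = 1.75 + 0.05*1.0 = 1.8
Dual objective at y_4 = 1.8: reduced costs (-1.6, 6.2), box minimizer x = (8.0, 0.0)
g(y_4) = b*y + (c1 - a1*y)*x1 + (c2 - a2*y)*x2 = 17*1.8 + (-1.6)*8.0 + 6.2*0.0 = 30.6 - 12.8 + 0.0 = 17.8


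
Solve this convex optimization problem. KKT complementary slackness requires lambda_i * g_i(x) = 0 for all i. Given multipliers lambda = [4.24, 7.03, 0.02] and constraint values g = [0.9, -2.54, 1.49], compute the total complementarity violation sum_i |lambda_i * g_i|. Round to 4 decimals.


KKT complementary slackness check:
lambda_1 * g_1 = 4.24 * 0.9 = 3.816
lambda_2 * g_2 = 7.03 * -2.54 = -17.8562
lambda_3 * g_3 = 0.02 * 1.49 = 0.0298
Total violation = 3.816 + 17.8562 + 0.0298 = 21.702


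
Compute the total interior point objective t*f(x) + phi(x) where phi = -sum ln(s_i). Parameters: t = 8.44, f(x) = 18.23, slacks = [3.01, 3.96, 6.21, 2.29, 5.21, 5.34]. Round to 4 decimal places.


Step 1: Compute log-barrier.
ln values: [1.1019, 1.3762, 1.8262, 0.8286, 1.6506, 1.6752]
phi = -(1.1019 + 1.3762 + 1.8262 + 0.8286 + 1.6506 + 1.6752) = -8.4587
Step 2: Compute augmented objective.
t*f(x) = 8.44*18.23 = 153.8612
Total = 153.8612 - 8.4587 = 145.4025


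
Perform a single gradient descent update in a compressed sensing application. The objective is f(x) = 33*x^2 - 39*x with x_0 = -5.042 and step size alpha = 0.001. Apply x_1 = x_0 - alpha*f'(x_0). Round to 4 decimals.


We compute the gradient at x_0 and apply the update.
f'(x) = 66*x - 39
f'(-5.042) = 66*-5.042 - 39 = -371.772
x_1 = -5.042 - 0.001*-371.772 = -4.6702


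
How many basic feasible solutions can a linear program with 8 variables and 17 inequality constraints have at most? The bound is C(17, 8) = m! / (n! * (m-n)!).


Each vertex corresponds to some choice of n active constraints out of m, so the number of vertices is at most C(m, n) = m! / (n!(m-n)!).
m = 17, n = 8
Numerator: 17 * 16 * 15 * 14 * 13 * 12 * 11 * 10
Denominator: 8! = 40320
C(17, 8) = 24310


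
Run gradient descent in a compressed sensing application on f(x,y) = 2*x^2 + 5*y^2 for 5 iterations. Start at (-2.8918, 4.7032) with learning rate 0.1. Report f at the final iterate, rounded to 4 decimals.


Gradient descent on f(x,y) = 2*x^2 + 5*y^2.
Starting point: (-2.8918, 4.7032), alpha = 0.1
Step 1: grad_x = 2*2*-2.8918 = -11.5672, grad_y = 2*5*4.7032 = 47.032
  x_1 = -2.8918 - 0.1*-11.5672 = -1.7351
  y_1 = 4.7032 - 0.1*47.032 = 0.0
Step 2: grad_x = 2*2*-1.7351 = -6.9403, grad_y = 2*5*0.0 = 0.0
  x_2 = -1.7351 - 0.1*-6.9403 = -1.041
  y_2 = 0.0 - 0.1*0.0 = 0.0
Step 3: grad_x = 2*2*-1.041 = -4.1642, grad_y = 2*5*0.0 = 0.0
  x_3 = -1.041 - 0.1*-4.1642 = -0.6246
  y_3 = 0.0 - 0.1*0.0 = 0.0
Step 4: grad_x = 2*2*-0.6246 = -2.4985, grad_y = 2*5*0.0 = 0.0
  x_4 = -0.6246 - 0.1*-2.4985 = -0.3748
  y_4 = 0.0 - 0.1*0.0 = 0.0
Step 5: grad_x = 2*2*-0.3748 = -1.4991, grad_y = 2*5*0.0 = 0.0
  x_5 = -0.3748 - 0.1*-1.4991 = -0.2249
  y_5 = 0.0 - 0.1*0.0 = 0.0
f(-0.2249, 0.0) = 2*(-0.2249)^2 + 5*0.0^2 = 0.1011


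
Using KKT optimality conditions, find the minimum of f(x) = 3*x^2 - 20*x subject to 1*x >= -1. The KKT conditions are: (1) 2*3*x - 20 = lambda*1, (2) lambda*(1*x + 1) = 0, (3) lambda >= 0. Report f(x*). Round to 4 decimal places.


Step 1: Try lambda = 0 (constraint inactive).
Stationarity: 2*3*x - 20 = 0
x* = 20/(2*3) = 10/3 = 3.3333 (rounded; the exact value 10/3 is used below)
Check constraint: 1*3.3333 = 3.3333 >= -1 -- satisfied.
Step 2: Compute optimal value.
f(x*) = 3*(10/3)^2 - 20*(10/3) = -33.3333


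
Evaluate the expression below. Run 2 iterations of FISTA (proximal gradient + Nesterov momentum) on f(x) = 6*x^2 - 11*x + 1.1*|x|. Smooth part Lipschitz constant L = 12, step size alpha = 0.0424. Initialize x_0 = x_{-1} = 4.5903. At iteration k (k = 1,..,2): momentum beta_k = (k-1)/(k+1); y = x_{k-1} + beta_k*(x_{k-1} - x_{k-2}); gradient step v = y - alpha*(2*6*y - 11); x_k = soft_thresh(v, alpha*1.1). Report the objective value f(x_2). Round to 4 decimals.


FISTA on f(x) = 6*x^2 - 11*x + 1.1*|x|
L = 12, alpha = 0.0424
Iteration 1: beta = 0.0, y = 4.5903 + 0.0*(4.5903 - 4.5903) = 4.5903
  grad(y) = 44.0836, v = y - alpha*grad = 2.7212
  prox(v) = soft_thresh(2.7212, 0.0466) = 2.6745
Iteration 2: beta = 0.3333, y = 2.6745 + 0.3333*(2.6745 - 4.5903) = 2.0359
  grad(y) = 13.431, v = y - alpha*grad = 1.4664
  prox(v) = soft_thresh(1.4664, 0.0466) = 1.4198
f(x_2) = 6*1.4198^2 - 11*1.4198 + 1.1*|1.4198| = -1.961


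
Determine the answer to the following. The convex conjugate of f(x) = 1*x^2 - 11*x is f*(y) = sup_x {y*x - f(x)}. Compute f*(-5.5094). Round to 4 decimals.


f*(y) = sup_x {y*x - a*x^2 - b*x} = sup_x {(y-b)*x - a*x^2}
FOC: (y - b) - 2a*x = 0 => x* = (y - b)/(2a)
x* = (-5.5094 + 11)/(2*1) = 2.7453
f*(-5.5094) = (y-b)^2/(4a) = (-5.5094 + 11)^2/(4*1)
= 30.1467/4 = 7.5367


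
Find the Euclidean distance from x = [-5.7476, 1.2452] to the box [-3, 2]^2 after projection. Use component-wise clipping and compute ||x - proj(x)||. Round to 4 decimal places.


Project each component onto [-3, 2].
clip(-5.7476) = -3.0, clip(1.2452) = 1.2452
Projection = [-3.0, 1.2452]
Squared diffs: [7.5493, 0.0]
Distance = sqrt(7.5493) = 2.7476


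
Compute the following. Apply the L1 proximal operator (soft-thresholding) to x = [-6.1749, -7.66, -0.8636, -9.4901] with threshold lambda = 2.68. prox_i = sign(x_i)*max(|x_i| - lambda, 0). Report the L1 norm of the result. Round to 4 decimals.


Soft-thresholding with lambda = 2.68:
prox(-6.1749) = sign(-6.1749)*max(|-6.1749| - 2.68, 0) = -3.4949
prox(-7.66) = sign(-7.66)*max(|-7.66| - 2.68, 0) = -4.98
prox(-0.8636) = sign(-0.8636)*max(|-0.8636| - 2.68, 0) = 0.0
prox(-9.4901) = sign(-9.4901)*max(|-9.4901| - 2.68, 0) = -6.8101
prox(x) = [-3.4949, -4.98, 0.0, -6.8101]
||prox(x)||_1 = 3.4949 + 4.98 + 0.0 + 6.8101 = 15.285


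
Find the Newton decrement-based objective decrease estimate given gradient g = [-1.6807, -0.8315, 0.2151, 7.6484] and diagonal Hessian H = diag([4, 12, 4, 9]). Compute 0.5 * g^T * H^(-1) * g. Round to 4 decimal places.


Step 1: H is diagonal, so H^(-1) * g = [-0.4202, -0.0693, 0.0538, 0.8498].
Step 2: g^T H^(-1) g = sum_i g_i^2 / H_ii
  = (-1.6807)^2/4 + (-0.8315)^2/12 + (0.2151)^2/4 + (7.6484)^2/9
  = 0.7062 + 0.0576 + 0.0116 + 6.4998 = 7.2752
Step 3: Objective decrease = 0.5 * g^T H^(-1) g = 3.6376


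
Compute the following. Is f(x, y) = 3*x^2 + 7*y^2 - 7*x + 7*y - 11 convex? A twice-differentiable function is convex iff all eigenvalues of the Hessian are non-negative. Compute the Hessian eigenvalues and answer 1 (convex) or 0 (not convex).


The Hessian of f(x,y) = 3*x^2 + 7*y^2 - 7*x + 7*y - 11 is:
H = [[6, 0], [0, 14]]
Trace = 6 + 14 = 20
Determinant = 6*14 - (0)^2 = 84
Discriminant = (20)^2 - 4*84 = 64.0
Eigenvalues: lambda_1 = 6.0, lambda_2 = 14.0
The function is convex.

1


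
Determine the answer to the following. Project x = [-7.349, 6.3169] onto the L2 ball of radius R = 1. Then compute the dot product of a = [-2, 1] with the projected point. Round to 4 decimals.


Step 1: Compute ||x|| (intermediates to 6 decimals).
||x|| = sqrt((-7.349)^2 + 6.3169^2) = 9.69077
Step 2: Project.
Since ||x|| > R, scale = R/||x|| = 1/9.69077 = 0.103191, proj(x) = scale * x
proj(x) = [-0.758351, 0.651847]
Step 3: Dot product.
a^T * proj(x) = -2*(-0.758351) + 1*0.651847 = 2.1685


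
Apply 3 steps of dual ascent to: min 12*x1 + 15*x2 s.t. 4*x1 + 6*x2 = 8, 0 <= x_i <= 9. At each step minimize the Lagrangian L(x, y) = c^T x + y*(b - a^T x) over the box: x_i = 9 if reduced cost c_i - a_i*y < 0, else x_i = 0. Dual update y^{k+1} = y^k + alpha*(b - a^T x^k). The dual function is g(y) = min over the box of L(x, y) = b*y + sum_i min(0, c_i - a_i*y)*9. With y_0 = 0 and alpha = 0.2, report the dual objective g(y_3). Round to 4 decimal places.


Dual ascent for LP: min 12*x1 + 15*x2, 4*x1 + 6*x2 = 8, 0 <= x_i <= 9
Step 1: y^k = 0.0, reduced costs: (12.0, 15.0)
  x^k = (0.0, 0.0), subgradient = b - a^T x = 8.0
  y^{k+1} = 0.0 + 0.2*8.0 = 1.6
Step 2: y^k = 1.6, reduced costs: (5.6, 5.4)
  x^k = (0.0, 0.0), subgradient = b - a^T x = 8.0
  y^{k+1} = 1.6 + 0.2*8.0 = 3.2
Step 3: y^k = 3.2, reduced costs: (-0.8, -4.2)
  x^k = (9.0, 9.0), subgradient = b - a^T x = -82.0
  y^{k+1} = 3.2 + 0.2*-82.0 = -13.2
Dual objective at y_3 = -13.2: reduced costs (64.8, 94.2), box minimizer x = (0.0, 0.0)
g(y_3) = b*y + (c1 - a1*y)*x1 + (c2 - a2*y)*x2 = 8*(-13.2) + 64.8*0.0 + 94.2*0.0 = -105.6 + 0.0 + 0.0 = -105.6


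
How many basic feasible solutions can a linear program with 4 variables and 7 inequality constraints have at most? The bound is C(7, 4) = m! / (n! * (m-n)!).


Each vertex corresponds to some choice of n active constraints out of m, so the number of vertices is at most C(m, n) = m! / (n!(m-n)!).
m = 7, n = 4
Numerator: 7 * 6 * 5 * 4
Denominator: 4! = 24
C(7, 4) = 35


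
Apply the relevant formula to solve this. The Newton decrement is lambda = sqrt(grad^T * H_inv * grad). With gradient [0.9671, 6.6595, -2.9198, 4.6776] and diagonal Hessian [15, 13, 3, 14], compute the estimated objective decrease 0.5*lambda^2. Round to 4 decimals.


Step 1: H is diagonal, so H^(-1) * g = [0.0645, 0.5123, -0.9733, 0.3341].
Step 2: g^T H^(-1) g = sum_i g_i^2 / H_ii
  = (0.9671)^2/15 + (6.6595)^2/13 + (-2.9198)^2/3 + (4.6776)^2/14
  = 0.0624 + 3.4115 + 2.8417 + 1.5629 = 7.8784
Step 3: Objective decrease = 0.5 * g^T H^(-1) g = 3.9392


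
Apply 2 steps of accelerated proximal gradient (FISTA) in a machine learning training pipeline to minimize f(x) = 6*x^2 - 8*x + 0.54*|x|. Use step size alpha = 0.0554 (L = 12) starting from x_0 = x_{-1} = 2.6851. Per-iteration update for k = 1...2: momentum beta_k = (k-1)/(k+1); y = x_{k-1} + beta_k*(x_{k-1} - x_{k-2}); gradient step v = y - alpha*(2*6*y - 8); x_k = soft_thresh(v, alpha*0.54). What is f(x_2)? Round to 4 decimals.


FISTA on f(x) = 6*x^2 - 8*x + 0.54*|x|
L = 12, alpha = 0.0554
Iteration 1: beta = 0.0, y = 2.6851 + 0.0*(2.6851 - 2.6851) = 2.6851
  grad(y) = 24.2212, v = y - alpha*grad = 1.3432
  prox(v) = soft_thresh(1.3432, 0.0299) = 1.3133
Iteration 2: beta = 0.3333, y = 1.3133 + 0.3333*(1.3133 - 2.6851) = 0.8561
  grad(y) = 2.2729, v = y - alpha*grad = 0.7302
  prox(v) = soft_thresh(0.7302, 0.0299) = 0.7002
f(x_2) = 6*0.7002^2 - 8*0.7002 + 0.54*|0.7002| = -2.2818


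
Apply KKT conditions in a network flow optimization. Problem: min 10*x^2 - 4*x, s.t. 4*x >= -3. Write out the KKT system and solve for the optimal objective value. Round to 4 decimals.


Step 1: Try lambda = 0 (constraint inactive).
Stationarity: 2*10*x - 4 = 0
x* = 4/(2*10) = 0.2
Check constraint: 4*0.2 = 0.8 >= -3 -- satisfied.
Step 2: Compute optimal value.
f(x*) = 10*0.2^2 - 4*0.2 = -0.4


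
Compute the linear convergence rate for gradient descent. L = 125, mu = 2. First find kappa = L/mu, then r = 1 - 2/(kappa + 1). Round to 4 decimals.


Step 1: Compute the condition number.
kappa = L/mu = 125/2 = 62.5
Step 2: Compute the convergence rate.
r = 1 - 2/(kappa + 1) = 1 - 2*mu/(L + mu) = (L - mu)/(L + mu) = 123/127 = 0.9685


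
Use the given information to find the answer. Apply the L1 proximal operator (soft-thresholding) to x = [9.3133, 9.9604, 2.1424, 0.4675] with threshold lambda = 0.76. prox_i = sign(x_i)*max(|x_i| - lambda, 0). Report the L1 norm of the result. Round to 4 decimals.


Soft-thresholding with lambda = 0.76:
prox(9.3133) = sign(9.3133)*max(|9.3133| - 0.76, 0) = 8.5533
prox(9.9604) = sign(9.9604)*max(|9.9604| - 0.76, 0) = 9.2004
prox(2.1424) = sign(2.1424)*max(|2.1424| - 0.76, 0) = 1.3824
prox(0.4675) = sign(0.4675)*max(|0.4675| - 0.76, 0) = 0.0
prox(x) = [8.5533, 9.2004, 1.3824, 0.0]
||prox(x)||_1 = 8.5533 + 9.2004 + 1.3824 + 0.0 = 19.1361


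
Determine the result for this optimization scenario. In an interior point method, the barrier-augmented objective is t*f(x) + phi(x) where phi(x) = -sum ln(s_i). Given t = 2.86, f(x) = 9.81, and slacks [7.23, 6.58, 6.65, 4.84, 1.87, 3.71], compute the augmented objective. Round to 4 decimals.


Step 1: Compute log-barrier.
ln values: [1.9782, 1.884, 1.8946, 1.5769, 0.6259, 1.311]
phi = -(1.9782 + 1.884 + 1.8946 + 1.5769 + 0.6259 + 1.311) = -9.2708
Step 2: Compute augmented objective.
t*f(x) = 2.86*9.81 = 28.0566
Total = 28.0566 - 9.2708 = 18.7858


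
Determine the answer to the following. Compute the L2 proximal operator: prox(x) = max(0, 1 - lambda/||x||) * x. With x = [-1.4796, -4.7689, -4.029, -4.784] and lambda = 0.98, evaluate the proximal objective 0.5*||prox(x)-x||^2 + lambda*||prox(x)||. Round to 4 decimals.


Step 1: Compute ||x||.
||x|| = 8.0032
Step 2: Compute scaling factor.
scale = max(0, 1 - 0.98/8.0032) = 0.8775
Step 3: prox(x) = [-1.2984, -4.1849, -3.5356, -4.1982]
||prox(x)|| = 7.0232
Step 4: Proximal objective.
0.5*||prox-x||^2 = 0.4802
lambda*||prox|| = 6.8827
Total = 7.3629


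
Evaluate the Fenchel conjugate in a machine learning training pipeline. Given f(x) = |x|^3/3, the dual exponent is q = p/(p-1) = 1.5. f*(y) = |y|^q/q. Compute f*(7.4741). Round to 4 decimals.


The conjugate exponent q satisfies 1/p + 1/q = 1.
p = 3, so q = 3/(3 - 1) = 1.5
|y|^q = 7.4741^1.5 = 20.4333
f*(7.4741) = 20.4333 / 1.5 = 13.6222


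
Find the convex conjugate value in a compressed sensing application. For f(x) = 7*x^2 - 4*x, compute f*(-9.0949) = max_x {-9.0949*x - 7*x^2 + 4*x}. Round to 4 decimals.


f*(y) = sup_x {y*x - a*x^2 - b*x} = sup_x {(y-b)*x - a*x^2}
FOC: (y - b) - 2a*x = 0 => x* = (y - b)/(2a)
x* = (-9.0949 + 4)/(2*7) = -0.3639
f*(-9.0949) = (y-b)^2/(4a) = (-9.0949 + 4)^2/(4*7)
= 25.958/28 = 0.9271


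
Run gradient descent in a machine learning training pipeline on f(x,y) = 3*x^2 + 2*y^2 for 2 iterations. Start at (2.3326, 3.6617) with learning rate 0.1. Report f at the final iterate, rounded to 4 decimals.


Gradient descent on f(x,y) = 3*x^2 + 2*y^2.
Starting point: (2.3326, 3.6617), alpha = 0.1
Step 1: grad_x = 2*3*2.3326 = 13.9956, grad_y = 2*2*3.6617 = 14.6468
  x_1 = 2.3326 - 0.1*13.9956 = 0.933
  y_1 = 3.6617 - 0.1*14.6468 = 2.197
Step 2: grad_x = 2*3*0.933 = 5.5982, grad_y = 2*2*2.197 = 8.7881
  x_2 = 0.933 - 0.1*5.5982 = 0.3732
  y_2 = 2.197 - 0.1*8.7881 = 1.3182
f(0.3732, 1.3182) = 3*0.3732^2 + 2*1.3182^2 = 3.8932


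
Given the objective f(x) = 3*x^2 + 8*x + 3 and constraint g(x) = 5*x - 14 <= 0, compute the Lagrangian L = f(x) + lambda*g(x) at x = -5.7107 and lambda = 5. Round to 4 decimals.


Step 1: Evaluate f(x).
f(-5.7107) = 3*(-5.7107)^2 + 8*(-5.7107) + 3 = 55.1507
Step 2: Evaluate g(x).
g(-5.7107) = 5*-5.7107 - 14 = -42.5535
Step 3: Compute Lagrangian.
L = 55.1507 + 5*-42.5535 = -157.6168


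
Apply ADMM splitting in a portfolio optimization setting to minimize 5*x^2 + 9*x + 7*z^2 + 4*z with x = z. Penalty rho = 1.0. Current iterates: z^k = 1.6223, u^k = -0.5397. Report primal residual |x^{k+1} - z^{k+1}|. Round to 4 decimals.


ADMM iteration with rho = 1.0, z^k = 1.6223, u^k = -0.5397
Step 1: x-update.
Minimize 5*x^2 + 9*x + (1.0/2)*(x - 1.6223 - 0.5397)^2
FOC: (2*5 + 1.0)*x = -9 + 1.0*(1.6223 + 0.5397)
x^{k+1} = -0.6216
Step 2: z-update.
Minimize 7*z^2 + 4*z + (1.0/2)*(-0.6216 - z - 0.5397)^2
FOC: (2*7 + 1.0)*z = -4 + 1.0*(-0.6216 - 0.5397)
z^{k+1} = -0.3441
Step 3: u-update.
u^{k+1} = -0.5397 - 0.6216 + 0.3441 = -0.8172
Step 4: Primal residual = |-0.6216 + 0.3441| = 0.2775


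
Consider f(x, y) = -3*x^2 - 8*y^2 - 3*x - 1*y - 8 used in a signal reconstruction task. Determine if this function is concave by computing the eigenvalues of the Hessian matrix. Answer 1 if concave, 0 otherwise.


The Hessian of f(x,y) = -3*x^2 - 8*y^2 - 3*x - 1*y - 8 is:
H = [[-6, 0], [0, -16]]
Trace = -6 - 16 = -22
Determinant = -6*-16 - (0)^2 = 96
Discriminant = (-22)^2 - 4*96 = 100.0
Eigenvalues: lambda_1 = -16.0, lambda_2 = -6.0
The function is concave.

1


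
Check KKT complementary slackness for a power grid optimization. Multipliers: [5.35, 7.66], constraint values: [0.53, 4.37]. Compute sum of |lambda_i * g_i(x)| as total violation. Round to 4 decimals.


KKT complementary slackness check:
lambda_1 * g_1 = 5.35 * 0.53 = 2.8355
lambda_2 * g_2 = 7.66 * 4.37 = 33.4742
Total violation = 2.8355 + 33.4742 = 36.3097


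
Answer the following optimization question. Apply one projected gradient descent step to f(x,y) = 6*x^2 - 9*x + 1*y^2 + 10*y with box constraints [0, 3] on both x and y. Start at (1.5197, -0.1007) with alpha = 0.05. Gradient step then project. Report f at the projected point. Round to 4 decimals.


Step 1: Compute gradient at (1.5197, -0.1007).
grad_x = 2*6*1.5197 - 9 = 9.2364
grad_y = 2*1*-0.1007 + 10 = 9.7986
Step 2: Gradient step.
x_raw = 1.5197 - 0.05*9.2364 = 1.0579
y_raw = -0.1007 - 0.05*9.7986 = -0.5906
Step 3: Project onto [0, 3].
x_proj = clip(1.0579) = 1.0579
y_proj = clip(-0.5906) = 0.0
Step 4: Evaluate f.
f(1.0579, 0.0) = -2.8063


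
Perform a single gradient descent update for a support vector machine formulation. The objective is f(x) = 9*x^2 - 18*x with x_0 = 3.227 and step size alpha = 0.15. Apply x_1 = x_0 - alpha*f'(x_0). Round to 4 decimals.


We compute the gradient at x_0 and apply the update.
f'(x) = 18*x - 18
f'(3.227) = 18*3.227 - 18 = 40.086
x_1 = 3.227 - 0.15*40.086 = -2.7859


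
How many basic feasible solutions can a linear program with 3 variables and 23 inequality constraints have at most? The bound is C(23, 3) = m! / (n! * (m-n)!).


Each vertex corresponds to some choice of n active constraints out of m, so the number of vertices is at most C(m, n) = m! / (n!(m-n)!).
m = 23, n = 3
Numerator: 23 * 22 * 21
Denominator: 3! = 6
C(23, 3) = 1771


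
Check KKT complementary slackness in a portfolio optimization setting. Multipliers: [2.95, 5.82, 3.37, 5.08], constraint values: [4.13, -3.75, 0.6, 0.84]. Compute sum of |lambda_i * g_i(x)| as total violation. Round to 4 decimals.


KKT complementary slackness check:
lambda_1 * g_1 = 2.95 * 4.13 = 12.1835
lambda_2 * g_2 = 5.82 * -3.75 = -21.825
lambda_3 * g_3 = 3.37 * 0.6 = 2.022
lambda_4 * g_4 = 5.08 * 0.84 = 4.2672
Total violation = 12.1835 + 21.825 + 2.022 + 4.2672 = 40.2977


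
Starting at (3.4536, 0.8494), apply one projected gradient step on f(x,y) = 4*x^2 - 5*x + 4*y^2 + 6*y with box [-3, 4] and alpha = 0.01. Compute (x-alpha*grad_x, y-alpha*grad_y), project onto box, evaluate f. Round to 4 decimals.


Step 1: Compute gradient at (3.4536, 0.8494).
grad_x = 2*4*3.4536 - 5 = 22.6288
grad_y = 2*4*0.8494 + 6 = 12.7952
Step 2: Gradient step.
x_raw = 3.4536 - 0.01*22.6288 = 3.2273
y_raw = 0.8494 - 0.01*12.7952 = 0.7214
Step 3: Project onto [-3, 4].
x_proj = clip(3.2273) = 3.2273
y_proj = clip(0.7214) = 0.7214
Step 4: Evaluate f.
f(3.2273, 0.7214) = 31.9362


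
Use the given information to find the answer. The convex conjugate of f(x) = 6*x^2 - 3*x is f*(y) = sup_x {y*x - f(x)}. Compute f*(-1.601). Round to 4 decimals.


f*(y) = sup_x {y*x - a*x^2 - b*x} = sup_x {(y-b)*x - a*x^2}
FOC: (y - b) - 2a*x = 0 => x* = (y - b)/(2a)
x* = (-1.601 + 3)/(2*6) = 0.1166
f*(-1.601) = (y-b)^2/(4a) = (-1.601 + 3)^2/(4*6)
= 1.9572/24 = 0.0816


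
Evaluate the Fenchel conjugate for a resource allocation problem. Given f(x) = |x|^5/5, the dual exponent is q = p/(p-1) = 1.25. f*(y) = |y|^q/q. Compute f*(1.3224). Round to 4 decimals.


The conjugate exponent q satisfies 1/p + 1/q = 1.
p = 5, so q = 5/(5 - 1) = 1.25
|y|^q = 1.3224^1.25 = 1.4181
f*(1.3224) = 1.4181 / 1.25 = 1.1345


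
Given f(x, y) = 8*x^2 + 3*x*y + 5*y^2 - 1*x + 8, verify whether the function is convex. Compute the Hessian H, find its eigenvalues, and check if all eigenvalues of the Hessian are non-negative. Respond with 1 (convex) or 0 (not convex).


The Hessian of f(x,y) = 8*x^2 + 3*x*y + 5*y^2 - 1*x + 8 is:
H = [[16, 3], [3, 10]]
Trace = 16 + 10 = 26
Determinant = 16*10 - (3)^2 = 151
Discriminant = (26)^2 - 4*151 = 72.0
Eigenvalues: lambda_1 = 8.7574, lambda_2 = 17.2426
The function is convex.

1


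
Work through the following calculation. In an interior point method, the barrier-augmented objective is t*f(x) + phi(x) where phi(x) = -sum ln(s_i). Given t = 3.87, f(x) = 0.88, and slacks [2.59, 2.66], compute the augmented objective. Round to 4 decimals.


Step 1: Compute log-barrier.
ln values: [0.9517, 0.9783]
phi = -(0.9517 + 0.9783) = -1.93
Step 2: Compute augmented objective.
t*f(x) = 3.87*0.88 = 3.4056
Total = 3.4056 - 1.93 = 1.4756


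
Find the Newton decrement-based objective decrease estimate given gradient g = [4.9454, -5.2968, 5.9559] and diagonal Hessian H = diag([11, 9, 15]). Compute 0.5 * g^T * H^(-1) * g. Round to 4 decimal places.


Step 1: H is diagonal, so H^(-1) * g = [0.4496, -0.5885, 0.3971].
Step 2: g^T H^(-1) g = sum_i g_i^2 / H_ii
  = (4.9454)^2/11 + (-5.2968)^2/9 + (5.9559)^2/15
  = 2.2234 + 3.1173 + 2.3648 = 7.7056
Step 3: Objective decrease = 0.5 * g^T H^(-1) g = 3.8528


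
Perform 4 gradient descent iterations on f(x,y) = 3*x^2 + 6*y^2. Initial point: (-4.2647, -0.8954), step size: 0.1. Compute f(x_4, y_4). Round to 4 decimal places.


Gradient descent on f(x,y) = 3*x^2 + 6*y^2.
Starting point: (-4.2647, -0.8954), alpha = 0.1
Step 1: grad_x = 2*3*-4.2647 = -25.5882, grad_y = 2*6*-0.8954 = -10.7448
  x_1 = -4.2647 - 0.1*-25.5882 = -1.7059
  y_1 = -0.8954 - 0.1*-10.7448 = 0.1791
Step 2: grad_x = 2*3*-1.7059 = -10.2353, grad_y = 2*6*0.1791 = 2.149
  x_2 = -1.7059 - 0.1*-10.2353 = -0.6824
  y_2 = 0.1791 - 0.1*2.149 = -0.0358
Step 3: grad_x = 2*3*-0.6824 = -4.0941, grad_y = 2*6*-0.0358 = -0.4298
  x_3 = -0.6824 - 0.1*-4.0941 = -0.2729
  y_3 = -0.0358 - 0.1*-0.4298 = 0.0072
Step 4: grad_x = 2*3*-0.2729 = -1.6376, grad_y = 2*6*0.0072 = 0.086
  x_4 = -0.2729 - 0.1*-1.6376 = -0.1092
  y_4 = 0.0072 - 0.1*0.086 = -0.0014
f(-0.1092, -0.0014) = 3*(-0.1092)^2 + 6*(-0.0014)^2 = 0.0358


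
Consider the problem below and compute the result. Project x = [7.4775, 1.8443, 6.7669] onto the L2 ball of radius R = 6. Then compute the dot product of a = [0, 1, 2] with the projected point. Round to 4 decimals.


Step 1: Compute ||x|| (intermediates to 6 decimals).
||x|| = sqrt(7.4775^2 + 1.8443^2 + 6.7669^2) = 10.252092
Step 2: Project.
Since ||x|| > R, scale = R/||x|| = 6/10.252092 = 0.585246, proj(x) = scale * x
proj(x) = [4.376177, 1.079369, 3.960301]
Step 3: Dot product.
a^T * proj(x) = 0*4.376177 + 1*1.079369 + 2*3.960301 = 9.0


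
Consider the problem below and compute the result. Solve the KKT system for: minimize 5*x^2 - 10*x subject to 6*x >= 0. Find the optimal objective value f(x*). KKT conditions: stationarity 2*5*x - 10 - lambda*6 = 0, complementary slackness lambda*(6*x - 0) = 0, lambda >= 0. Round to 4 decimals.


Step 1: Try lambda = 0 (constraint inactive).
Stationarity: 2*5*x - 10 = 0
x* = 10/(2*5) = 1.0
Check constraint: 6*1.0 = 6.0 >= 0 -- satisfied.
Step 2: Compute optimal value.
f(x*) = 5*1.0^2 - 10*1.0 = -5.0


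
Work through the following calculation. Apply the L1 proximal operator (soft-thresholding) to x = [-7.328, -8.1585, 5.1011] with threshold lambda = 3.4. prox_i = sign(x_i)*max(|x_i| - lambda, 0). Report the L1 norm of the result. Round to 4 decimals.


Soft-thresholding with lambda = 3.4:
prox(-7.328) = sign(-7.328)*max(|-7.328| - 3.4, 0) = -3.928
prox(-8.1585) = sign(-8.1585)*max(|-8.1585| - 3.4, 0) = -4.7585
prox(5.1011) = sign(5.1011)*max(|5.1011| - 3.4, 0) = 1.7011
prox(x) = [-3.928, -4.7585, 1.7011]
||prox(x)||_1 = 3.928 + 4.7585 + 1.7011 = 10.3876


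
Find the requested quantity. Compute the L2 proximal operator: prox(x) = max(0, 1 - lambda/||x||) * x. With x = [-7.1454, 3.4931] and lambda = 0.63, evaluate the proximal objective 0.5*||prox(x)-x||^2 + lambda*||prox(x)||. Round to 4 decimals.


Step 1: Compute ||x||.
||x|| = 7.9535
Step 2: Compute scaling factor.
scale = max(0, 1 - 0.63/7.9535) = 0.9208
Step 3: prox(x) = [-6.5794, 3.2164]
||prox(x)|| = 7.3235
Step 4: Proximal objective.
0.5*||prox-x||^2 = 0.1985
lambda*||prox|| = 4.6138
Total = 4.8123


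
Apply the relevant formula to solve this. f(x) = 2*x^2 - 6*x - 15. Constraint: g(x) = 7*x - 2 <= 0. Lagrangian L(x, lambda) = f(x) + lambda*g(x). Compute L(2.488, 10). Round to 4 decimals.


Step 1: Evaluate f(x).
f(2.488) = 2*2.488^2 - 6*2.488 - 15 = -17.5477
Step 2: Evaluate g(x).
g(2.488) = 7*2.488 - 2 = 15.416
Step 3: Compute Lagrangian.
L = -17.5477 + 10*15.416 = 136.6123


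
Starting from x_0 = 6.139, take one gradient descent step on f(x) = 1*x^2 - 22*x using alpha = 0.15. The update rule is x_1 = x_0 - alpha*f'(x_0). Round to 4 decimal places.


We compute the gradient at x_0 and apply the update.
f'(x) = 2*x - 22
f'(6.139) = 2*6.139 - 22 = -9.722
x_1 = 6.139 - 0.15*-9.722 = 7.5973


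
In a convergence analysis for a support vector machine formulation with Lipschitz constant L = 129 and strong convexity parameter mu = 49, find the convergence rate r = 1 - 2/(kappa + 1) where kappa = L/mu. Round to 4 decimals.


Step 1: Compute the condition number.
kappa = L/mu = 129/49 = 2.6327
Step 2: Compute the convergence rate.
r = 1 - 2/(kappa + 1) = 1 - 2*mu/(L + mu) = (L - mu)/(L + mu) = 80/178 = 0.4494


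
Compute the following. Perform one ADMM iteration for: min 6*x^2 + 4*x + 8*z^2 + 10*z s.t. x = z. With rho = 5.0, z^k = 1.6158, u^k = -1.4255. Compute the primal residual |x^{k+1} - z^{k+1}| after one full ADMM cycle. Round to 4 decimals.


ADMM iteration with rho = 5.0, z^k = 1.6158, u^k = -1.4255
Step 1: x-update.
Minimize 6*x^2 + 4*x + (5.0/2)*(x - 1.6158 - 1.4255)^2
FOC: (2*6 + 5.0)*x = -4 + 5.0*(1.6158 + 1.4255)
x^{k+1} = 0.6592
Step 2: z-update.
Minimize 8*z^2 + 10*z + (5.0/2)*(0.6592 - z - 1.4255)^2
FOC: (2*8 + 5.0)*z = -10 + 5.0*(0.6592 - 1.4255)
z^{k+1} = -0.6586
Step 3: u-update.
u^{k+1} = -1.4255 + 0.6592 + 0.6586 = -0.1077
Step 4: Primal residual = |0.6592 + 0.6586| = 1.3178


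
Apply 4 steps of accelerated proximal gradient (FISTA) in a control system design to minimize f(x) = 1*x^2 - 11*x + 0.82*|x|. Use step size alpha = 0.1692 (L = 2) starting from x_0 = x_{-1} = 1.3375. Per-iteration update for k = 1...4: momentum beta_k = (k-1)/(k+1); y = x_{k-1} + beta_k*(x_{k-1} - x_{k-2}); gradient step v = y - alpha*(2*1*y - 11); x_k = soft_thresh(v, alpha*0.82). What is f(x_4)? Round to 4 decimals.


FISTA on f(x) = 1*x^2 - 11*x + 0.82*|x|
L = 2, alpha = 0.1692
Iteration 1: beta = 0.0, y = 1.3375 + 0.0*(1.3375 - 1.3375) = 1.3375
  grad(y) = -8.325, v = y - alpha*grad = 2.7461
  prox(v) = soft_thresh(2.7461, 0.1387) = 2.6073
Iteration 2: beta = 0.3333, y = 2.6073 + 0.3333*(2.6073 - 1.3375) = 3.0306
  grad(y) = -4.9387, v = y - alpha*grad = 3.8663
  prox(v) = soft_thresh(3.8663, 0.1387) = 3.7275
Iteration 3: beta = 0.5, y = 3.7275 + 0.5*(3.7275 - 2.6073) = 4.2876
  grad(y) = -2.4248, v = y - alpha*grad = 4.6979
  prox(v) = soft_thresh(4.6979, 0.1387) = 4.5591
Iteration 4: beta = 0.6, y = 4.5591 + 0.6*(4.5591 - 3.7275) = 5.0581
  grad(y) = -0.8838, v = y - alpha*grad = 5.2076
  prox(v) = soft_thresh(5.2076, 0.1387) = 5.0689
f(x_4) = 1*5.0689^2 - 11*5.0689 + 0.82*|5.0689| = -25.9077


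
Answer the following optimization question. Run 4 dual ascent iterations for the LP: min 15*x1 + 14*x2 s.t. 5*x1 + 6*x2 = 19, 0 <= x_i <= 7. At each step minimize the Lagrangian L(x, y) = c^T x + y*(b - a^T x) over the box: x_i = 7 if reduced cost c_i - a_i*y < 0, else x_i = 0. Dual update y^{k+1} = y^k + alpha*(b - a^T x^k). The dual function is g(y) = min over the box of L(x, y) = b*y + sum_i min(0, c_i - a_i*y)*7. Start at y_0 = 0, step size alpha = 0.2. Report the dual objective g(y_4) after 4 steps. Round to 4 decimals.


Dual ascent for LP: min 15*x1 + 14*x2, 5*x1 + 6*x2 = 19, 0 <= x_i <= 7
Step 1: y^k = 0.0, reduced costs: (15.0, 14.0)
  x^k = (0.0, 0.0), subgradient = b - a^T x = 19.0
  y^{k+1} = 0.0 + 0.2*19.0 = 3.8
Step 2: y^k = 3.8, reduced costs: (-4.0, -8.8)
  x^k = (7.0, 7.0), subgradient = b - a^T x = -58.0
  y^{k+1} = 3.8 + 0.2*-58.0 = -7.8
Step 3: y^k = -7.8, reduced costs: (54.0, 60.8)
  x^k = (0.0, 0.0), subgradient = b - a^T x = 19.0
  y^{k+1} = -7.8 + 0.2*19.0 = -4.0
Step 4: y^k = -4.0, reduced costs: (35.0, 38.0)
  x^k = (0.0, 0.0), subgradient = b - a^T x = 19.0
  y^{k+1} = -4.0 + 0.2*19.0 = -0.2
Dual objective at y_4 = -0.2: reduced costs (16.0, 15.2), box minimizer x = (0.0, 0.0)
g(y_4) = b*y + (c1 - a1*y)*x1 + (c2 - a2*y)*x2 = 19*(-0.2) + 16.0*0.0 + 15.2*0.0 = -3.8 + 0.0 + 0.0 = -3.8


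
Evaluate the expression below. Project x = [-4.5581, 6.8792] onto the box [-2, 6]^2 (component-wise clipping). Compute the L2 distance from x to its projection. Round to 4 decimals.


Project each component onto [-2, 6].
clip(-4.5581) = -2.0, clip(6.8792) = 6.0
Projection = [-2.0, 6.0]
Squared diffs: [6.5439, 0.773]
Distance = sqrt(7.3169) = 2.705


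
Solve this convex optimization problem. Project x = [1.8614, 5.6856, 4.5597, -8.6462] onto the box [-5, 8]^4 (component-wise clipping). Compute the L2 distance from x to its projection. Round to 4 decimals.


Project each component onto [-5, 8].
clip(1.8614) = 1.8614, clip(5.6856) = 5.6856, clip(4.5597) = 4.5597, clip(-8.6462) = -5.0
Projection = [1.8614, 5.6856, 4.5597, -5.0]
Squared diffs: [0.0, 0.0, 0.0, 13.2948]
Distance = sqrt(13.2948) = 3.6462


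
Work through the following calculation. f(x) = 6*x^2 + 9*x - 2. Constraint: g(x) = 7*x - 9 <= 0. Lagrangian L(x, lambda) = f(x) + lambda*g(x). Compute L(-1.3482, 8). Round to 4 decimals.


Step 1: Evaluate f(x).
f(-1.3482) = 6*(-1.3482)^2 + 9*(-1.3482) - 2 = -3.2279
Step 2: Evaluate g(x).
g(-1.3482) = 7*-1.3482 - 9 = -18.4374
Step 3: Compute Lagrangian.
L = -3.2279 + 8*-18.4374 = -150.7271


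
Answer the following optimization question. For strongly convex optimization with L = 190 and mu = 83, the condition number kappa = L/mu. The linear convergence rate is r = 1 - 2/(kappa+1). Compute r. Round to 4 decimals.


Step 1: Compute the condition number.
kappa = L/mu = 190/83 = 2.2892
Step 2: Compute the convergence rate.
r = 1 - 2/(kappa + 1) = 1 - 2*mu/(L + mu) = (L - mu)/(L + mu) = 107/273 = 0.3919


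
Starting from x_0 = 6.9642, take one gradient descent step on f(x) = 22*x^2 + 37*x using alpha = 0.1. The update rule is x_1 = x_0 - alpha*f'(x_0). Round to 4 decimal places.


We compute the gradient at x_0 and apply the update.
f'(x) = 44*x + 37
f'(6.9642) = 44*6.9642 + 37 = 343.4248
x_1 = 6.9642 - 0.1*343.4248 = -27.3783


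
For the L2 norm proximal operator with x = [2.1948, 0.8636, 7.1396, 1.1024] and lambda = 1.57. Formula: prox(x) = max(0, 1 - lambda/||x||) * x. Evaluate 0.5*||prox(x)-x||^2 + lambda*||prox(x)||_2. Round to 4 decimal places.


Step 1: Compute ||x||.
||x|| = 7.5995
Step 2: Compute scaling factor.
scale = max(0, 1 - 1.57/7.5995) = 0.7934
Step 3: prox(x) = [1.7414, 0.6852, 5.6646, 0.8747]
||prox(x)|| = 6.0295
Step 4: Proximal objective.
0.5*||prox-x||^2 = 1.2325
lambda*||prox|| = 9.4663
Total = 10.6987


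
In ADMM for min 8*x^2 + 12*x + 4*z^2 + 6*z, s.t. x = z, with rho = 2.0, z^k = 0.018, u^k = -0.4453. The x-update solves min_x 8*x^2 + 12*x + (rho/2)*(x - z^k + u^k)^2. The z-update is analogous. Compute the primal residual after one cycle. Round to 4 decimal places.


ADMM iteration with rho = 2.0, z^k = 0.018, u^k = -0.4453
Step 1: x-update.
Minimize 8*x^2 + 12*x + (2.0/2)*(x - 0.018 - 0.4453)^2
FOC: (2*8 + 2.0)*x = -12 + 2.0*(0.018 + 0.4453)
x^{k+1} = -0.6152
Step 2: z-update.
Minimize 4*z^2 + 6*z + (2.0/2)*(-0.6152 - z - 0.4453)^2
FOC: (2*4 + 2.0)*z = -6 + 2.0*(-0.6152 - 0.4453)
z^{k+1} = -0.8121
Step 3: u-update.
u^{k+1} = -0.4453 - 0.6152 + 0.8121 = -0.2484
Step 4: Primal residual = |-0.6152 + 0.8121| = 0.1969


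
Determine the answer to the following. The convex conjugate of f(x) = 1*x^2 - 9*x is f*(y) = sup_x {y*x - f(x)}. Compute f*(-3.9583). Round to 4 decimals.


f*(y) = sup_x {y*x - a*x^2 - b*x} = sup_x {(y-b)*x - a*x^2}
FOC: (y - b) - 2a*x = 0 => x* = (y - b)/(2a)
x* = (-3.9583 + 9)/(2*1) = 2.5209
f*(-3.9583) = (y-b)^2/(4a) = (-3.9583 + 9)^2/(4*1)
= 25.4187/4 = 6.3547


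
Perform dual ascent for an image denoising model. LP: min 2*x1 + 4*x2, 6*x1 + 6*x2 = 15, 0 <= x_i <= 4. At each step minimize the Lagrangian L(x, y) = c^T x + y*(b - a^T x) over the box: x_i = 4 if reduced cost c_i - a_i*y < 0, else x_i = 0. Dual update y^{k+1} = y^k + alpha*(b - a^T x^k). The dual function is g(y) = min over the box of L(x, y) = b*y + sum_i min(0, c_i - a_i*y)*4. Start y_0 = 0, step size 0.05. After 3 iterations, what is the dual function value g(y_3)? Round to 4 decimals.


Dual ascent for LP: min 2*x1 + 4*x2, 6*x1 + 6*x2 = 15, 0 <= x_i <= 4
Step 1: y^k = 0.0, reduced costs: (2.0, 4.0)
  x^k = (0.0, 0.0), subgradient = b - a^T x = 15.0
  y^{k+1} = 0.0 + 0.05*15.0 = 0.75
Step 2: y^k = 0.75, reduced costs: (-2.5, -0.5)
  x^k = (4.0, 4.0), subgradient = b - a^T x = -33.0
  y^{k+1} = 0.75 + 0.05*-33.0 = -0.9
Step 3: y^k = -0.9, reduced costs: (7.4, 9.4)
  x^k = (0.0, 0.0), subgradient = b - a^T x = 15.0
  y^{k+1} = -0.9 + 0.05*15.0 = -0.15
Dual objective at y_3 = -0.15: reduced costs (2.9, 4.9), box minimizer x = (0.0, 0.0)
g(y_3) = b*y + (c1 - a1*y)*x1 + (c2 - a2*y)*x2 = 15*(-0.15) + 2.9*0.0 + 4.9*0.0 = -2.25 + 0.0 + 0.0 = -2.25


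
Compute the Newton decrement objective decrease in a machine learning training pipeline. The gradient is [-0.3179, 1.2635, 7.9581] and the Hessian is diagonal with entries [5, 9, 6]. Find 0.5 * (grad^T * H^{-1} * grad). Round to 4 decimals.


Step 1: H is diagonal, so H^(-1) * g = [-0.0636, 0.1404, 1.3264].
Step 2: g^T H^(-1) g = sum_i g_i^2 / H_ii
  = (-0.3179)^2/5 + (1.2635)^2/9 + (7.9581)^2/6
  = 0.0202 + 0.1774 + 10.5552 = 10.7528
Step 3: Objective decrease = 0.5 * g^T H^(-1) g = 5.3764


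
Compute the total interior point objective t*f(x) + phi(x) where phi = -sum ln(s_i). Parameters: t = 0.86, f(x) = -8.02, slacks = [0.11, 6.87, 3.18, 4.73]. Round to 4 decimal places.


Step 1: Compute log-barrier.
ln values: [-2.2073, 1.9272, 1.1569, 1.5539]
phi = -(-2.2073 + 1.9272 + 1.1569 + 1.5539) = -2.4307
Step 2: Compute augmented objective.
t*f(x) = 0.86*-8.02 = -6.8972
Total = -6.8972 - 2.4307 = -9.3279


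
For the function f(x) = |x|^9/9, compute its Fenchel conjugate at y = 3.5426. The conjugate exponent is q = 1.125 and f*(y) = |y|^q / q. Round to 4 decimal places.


The conjugate exponent q satisfies 1/p + 1/q = 1.
p = 9, so q = 9/(9 - 1) = 1.125
|y|^q = 3.5426^1.125 = 4.1494
f*(3.5426) = 4.1494 / 1.125 = 3.6884


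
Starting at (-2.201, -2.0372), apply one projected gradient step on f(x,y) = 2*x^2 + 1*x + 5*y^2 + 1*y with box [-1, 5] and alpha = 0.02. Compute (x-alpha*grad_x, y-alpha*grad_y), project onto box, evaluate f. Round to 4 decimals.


Step 1: Compute gradient at (-2.201, -2.0372).
grad_x = 2*2*-2.201 + 1 = -7.804
grad_y = 2*5*-2.0372 + 1 = -19.372
Step 2: Gradient step.
x_raw = -2.201 - 0.02*-7.804 = -2.0449
y_raw = -2.0372 - 0.02*-19.372 = -1.6498
Step 3: Project onto [-1, 5].
x_proj = clip(-2.0449) = -1.0
y_proj = clip(-1.6498) = -1.0
Step 4: Evaluate f.
f(-1.0, -1.0) = 5.0


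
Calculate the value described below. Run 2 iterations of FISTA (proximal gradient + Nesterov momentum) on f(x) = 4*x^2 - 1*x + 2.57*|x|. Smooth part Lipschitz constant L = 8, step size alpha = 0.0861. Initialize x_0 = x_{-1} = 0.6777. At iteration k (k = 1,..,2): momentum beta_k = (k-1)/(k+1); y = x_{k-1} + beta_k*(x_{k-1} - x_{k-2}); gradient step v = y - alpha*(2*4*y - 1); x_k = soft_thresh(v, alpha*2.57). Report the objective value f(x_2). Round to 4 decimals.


FISTA on f(x) = 4*x^2 - 1*x + 2.57*|x|
L = 8, alpha = 0.0861
Iteration 1: beta = 0.0, y = 0.6777 + 0.0*(0.6777 - 0.6777) = 0.6777
  grad(y) = 4.4216, v = y - alpha*grad = 0.297
  prox(v) = soft_thresh(0.297, 0.2213) = 0.0757
Iteration 2: beta = 0.3333, y = 0.0757 + 0.3333*(0.0757 - 0.6777) = -0.1249
  grad(y) = -1.9995, v = y - alpha*grad = 0.0472
  prox(v) = soft_thresh(0.0472, 0.2213) = 0.0
f(x_2) = 4*0.0^2 - 1*0.0 + 2.57*|0.0| = 0.0


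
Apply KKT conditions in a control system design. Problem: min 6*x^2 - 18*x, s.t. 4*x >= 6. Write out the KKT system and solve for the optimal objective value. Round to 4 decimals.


Step 1: Try lambda = 0 (constraint inactive).
Stationarity: 2*6*x - 18 = 0
x* = 18/(2*6) = 1.5
Check constraint: 4*1.5 = 6.0 >= 6 -- satisfied.
Step 2: Compute optimal value.
f(x*) = 6*1.5^2 - 18*1.5 = -13.5


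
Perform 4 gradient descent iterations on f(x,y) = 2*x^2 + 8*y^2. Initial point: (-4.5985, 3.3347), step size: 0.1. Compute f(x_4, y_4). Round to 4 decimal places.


Gradient descent on f(x,y) = 2*x^2 + 8*y^2.
Starting point: (-4.5985, 3.3347), alpha = 0.1
Step 1: grad_x = 2*2*-4.5985 = -18.394, grad_y = 2*8*3.3347 = 53.3552
  x_1 = -4.5985 - 0.1*-18.394 = -2.7591
  y_1 = 3.3347 - 0.1*53.3552 = -2.0008
Step 2: grad_x = 2*2*-2.7591 = -11.0364, grad_y = 2*8*-2.0008 = -32.0131
  x_2 = -2.7591 - 0.1*-11.0364 = -1.6555
  y_2 = -2.0008 - 0.1*-32.0131 = 1.2005
Step 3: grad_x = 2*2*-1.6555 = -6.6218, grad_y = 2*8*1.2005 = 19.2079
  x_3 = -1.6555 - 0.1*-6.6218 = -0.9933
  y_3 = 1.2005 - 0.1*19.2079 = -0.7203
Step 4: grad_x = 2*2*-0.9933 = -3.9731, grad_y = 2*8*-0.7203 = -11.5247
  x_4 = -0.9933 - 0.1*-3.9731 = -0.596
  y_4 = -0.7203 - 0.1*-11.5247 = 0.4322
f(-0.596, 0.4322) = 2*(-0.596)^2 + 8*0.4322^2 = 2.2046


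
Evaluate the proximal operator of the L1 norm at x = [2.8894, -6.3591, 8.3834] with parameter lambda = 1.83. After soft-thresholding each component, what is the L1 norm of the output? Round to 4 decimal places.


Soft-thresholding with lambda = 1.83:
prox(2.8894) = sign(2.8894)*max(|2.8894| - 1.83, 0) = 1.0594
prox(-6.3591) = sign(-6.3591)*max(|-6.3591| - 1.83, 0) = -4.5291
prox(8.3834) = sign(8.3834)*max(|8.3834| - 1.83, 0) = 6.5534
prox(x) = [1.0594, -4.5291, 6.5534]
||prox(x)||_1 = 1.0594 + 4.5291 + 6.5534 = 12.1419


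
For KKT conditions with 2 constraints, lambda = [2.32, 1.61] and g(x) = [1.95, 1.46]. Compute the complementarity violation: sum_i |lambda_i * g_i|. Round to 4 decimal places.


KKT complementary slackness check:
lambda_1 * g_1 = 2.32 * 1.95 = 4.524
lambda_2 * g_2 = 1.61 * 1.46 = 2.3506
Total violation = 4.524 + 2.3506 = 6.8746


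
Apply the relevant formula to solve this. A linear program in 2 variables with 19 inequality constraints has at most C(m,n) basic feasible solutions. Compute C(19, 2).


Each vertex corresponds to some choice of n active constraints out of m, so the number of vertices is at most C(m, n) = m! / (n!(m-n)!).
m = 19, n = 2
Numerator: 19 * 18
Denominator: 2! = 2
C(19, 2) = 171
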